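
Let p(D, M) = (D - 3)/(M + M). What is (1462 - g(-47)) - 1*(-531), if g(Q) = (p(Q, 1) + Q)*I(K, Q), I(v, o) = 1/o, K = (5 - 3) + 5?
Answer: 93599/47 ≈ 1991.5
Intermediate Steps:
p(D, M) = (-3 + D)/(2*M) (p(D, M) = (-3 + D)/((2*M)) = (-3 + D)*(1/(2*M)) = (-3 + D)/(2*M))
K = 7 (K = 2 + 5 = 7)
g(Q) = (-3/2 + 3*Q/2)/Q (g(Q) = ((½)*(-3 + Q)/1 + Q)/Q = ((½)*1*(-3 + Q) + Q)/Q = ((-3/2 + Q/2) + Q)/Q = (-3/2 + 3*Q/2)/Q)
(1462 - g(-47)) - 1*(-531) = (1462 - 3*(-1 - 47)/(2*(-47))) - 1*(-531) = (1462 - 3*(-1)*(-48)/(2*47)) + 531 = (1462 - 1*72/47) + 531 = (1462 - 72/47) + 531 = 68642/47 + 531 = 93599/47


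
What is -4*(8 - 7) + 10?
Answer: 6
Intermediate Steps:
-4*(8 - 7) + 10 = -4*1 + 10 = -4 + 10 = 6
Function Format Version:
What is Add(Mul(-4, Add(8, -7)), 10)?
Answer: 6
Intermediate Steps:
Add(Mul(-4, Add(8, -7)), 10) = Add(Mul(-4, 1), 10) = Add(-4, 10) = 6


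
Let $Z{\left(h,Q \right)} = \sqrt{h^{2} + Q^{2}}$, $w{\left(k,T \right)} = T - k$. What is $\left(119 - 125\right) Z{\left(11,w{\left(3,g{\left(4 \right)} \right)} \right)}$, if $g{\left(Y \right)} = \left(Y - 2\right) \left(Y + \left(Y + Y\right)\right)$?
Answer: $- 6 \sqrt{562} \approx -142.24$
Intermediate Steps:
$g{\left(Y \right)} = 3 Y \left(-2 + Y\right)$ ($g{\left(Y \right)} = \left(-2 + Y\right) \left(Y + 2 Y\right) = \left(-2 + Y\right) 3 Y = 3 Y \left(-2 + Y\right)$)
$Z{\left(h,Q \right)} = \sqrt{Q^{2} + h^{2}}$
$\left(119 - 125\right) Z{\left(11,w{\left(3,g{\left(4 \right)} \right)} \right)} = \left(119 - 125\right) \sqrt{\left(3 \cdot 4 \left(-2 + 4\right) - 3\right)^{2} + 11^{2}} = - 6 \sqrt{\left(3 \cdot 4 \cdot 2 - 3\right)^{2} + 121} = - 6 \sqrt{\left(24 - 3\right)^{2} + 121} = - 6 \sqrt{21^{2} + 121} = - 6 \sqrt{441 + 121} = - 6 \sqrt{562}$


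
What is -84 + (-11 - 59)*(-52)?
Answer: 3556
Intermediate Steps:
-84 + (-11 - 59)*(-52) = -84 - 70*(-52) = -84 + 3640 = 3556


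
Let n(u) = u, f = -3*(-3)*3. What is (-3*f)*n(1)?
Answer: -81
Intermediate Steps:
f = 27 (f = 9*3 = 27)
(-3*f)*n(1) = -3*27*1 = -81*1 = -81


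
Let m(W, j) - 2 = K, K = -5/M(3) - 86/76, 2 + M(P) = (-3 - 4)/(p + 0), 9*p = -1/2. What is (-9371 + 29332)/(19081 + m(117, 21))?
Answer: 47028116/44956787 ≈ 1.0461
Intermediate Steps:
p = -1/18 (p = (-1/2)/9 = (-1*½)/9 = (⅑)*(-½) = -1/18 ≈ -0.055556)
M(P) = 124 (M(P) = -2 + (-3 - 4)/(-1/18 + 0) = -2 - 7/(-1/18) = -2 - 7*(-18) = -2 + 126 = 124)
K = -2761/2356 (K = -5/124 - 86/76 = -5*1/124 - 86*1/76 = -5/124 - 43/38 = -2761/2356 ≈ -1.1719)
m(W, j) = 1951/2356 (m(W, j) = 2 - 2761/2356 = 1951/2356)
(-9371 + 29332)/(19081 + m(117, 21)) = (-9371 + 29332)/(19081 + 1951/2356) = 19961/(44956787/2356) = 19961*(2356/44956787) = 47028116/44956787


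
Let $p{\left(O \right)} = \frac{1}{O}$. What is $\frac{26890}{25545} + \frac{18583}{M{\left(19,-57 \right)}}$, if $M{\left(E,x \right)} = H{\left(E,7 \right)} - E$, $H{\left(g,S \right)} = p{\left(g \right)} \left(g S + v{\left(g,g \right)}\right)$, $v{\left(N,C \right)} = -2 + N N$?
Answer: $\frac{13775381}{5109} \approx 2696.3$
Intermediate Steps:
$v{\left(N,C \right)} = -2 + N^{2}$
$H{\left(g,S \right)} = \frac{-2 + g^{2} + S g}{g}$ ($H{\left(g,S \right)} = \frac{g S + \left(-2 + g^{2}\right)}{g} = \frac{S g + \left(-2 + g^{2}\right)}{g} = \frac{-2 + g^{2} + S g}{g}$)
$M{\left(E,x \right)} = 7 - \frac{2}{E}$ ($M{\left(E,x \right)} = \left(7 + E - \frac{2}{E}\right) - E = 7 - \frac{2}{E}$)
$\frac{26890}{25545} + \frac{18583}{M{\left(19,-57 \right)}} = \frac{26890}{25545} + \frac{18583}{7 - \frac{2}{19}} = 26890 \cdot \frac{1}{25545} + \frac{18583}{7 - \frac{2}{19}} = \frac{5378}{5109} + \frac{18583}{7 - \frac{2}{19}} = \frac{5378}{5109} + \frac{18583}{\frac{131}{19}} = \frac{5378}{5109} + 18583 \cdot \frac{19}{131} = \frac{5378}{5109} + \frac{353077}{131} = \frac{13775381}{5109}$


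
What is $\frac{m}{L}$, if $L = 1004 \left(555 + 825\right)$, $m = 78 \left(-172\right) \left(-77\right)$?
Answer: $\frac{43043}{57730} \approx 0.74559$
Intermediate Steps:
$m = 1033032$ ($m = \left(-13416\right) \left(-77\right) = 1033032$)
$L = 1385520$ ($L = 1004 \cdot 1380 = 1385520$)
$\frac{m}{L} = \frac{1033032}{1385520} = 1033032 \cdot \frac{1}{1385520} = \frac{43043}{57730}$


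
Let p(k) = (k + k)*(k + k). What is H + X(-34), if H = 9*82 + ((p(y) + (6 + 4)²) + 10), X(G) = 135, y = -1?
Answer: 987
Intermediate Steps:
p(k) = 4*k² (p(k) = (2*k)*(2*k) = 4*k²)
H = 852 (H = 9*82 + ((4*(-1)² + (6 + 4)²) + 10) = 738 + ((4*1 + 10²) + 10) = 738 + ((4 + 100) + 10) = 738 + (104 + 10) = 738 + 114 = 852)
H + X(-34) = 852 + 135 = 987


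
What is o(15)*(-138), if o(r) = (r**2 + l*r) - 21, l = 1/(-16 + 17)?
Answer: -30222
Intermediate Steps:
l = 1 (l = 1/1 = 1)
o(r) = -21 + r + r**2 (o(r) = (r**2 + 1*r) - 21 = (r**2 + r) - 21 = (r + r**2) - 21 = -21 + r + r**2)
o(15)*(-138) = (-21 + 15 + 15**2)*(-138) = (-21 + 15 + 225)*(-138) = 219*(-138) = -30222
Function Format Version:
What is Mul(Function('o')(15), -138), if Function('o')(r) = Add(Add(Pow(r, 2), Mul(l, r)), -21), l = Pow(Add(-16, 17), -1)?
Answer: -30222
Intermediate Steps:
l = 1 (l = Pow(1, -1) = 1)
Function('o')(r) = Add(-21, r, Pow(r, 2)) (Function('o')(r) = Add(Add(Pow(r, 2), Mul(1, r)), -21) = Add(Add(Pow(r, 2), r), -21) = Add(Add(r, Pow(r, 2)), -21) = Add(-21, r, Pow(r, 2)))
Mul(Function('o')(15), -138) = Mul(Add(-21, 15, Pow(15, 2)), -138) = Mul(Add(-21, 15, 225), -138) = Mul(219, -138) = -30222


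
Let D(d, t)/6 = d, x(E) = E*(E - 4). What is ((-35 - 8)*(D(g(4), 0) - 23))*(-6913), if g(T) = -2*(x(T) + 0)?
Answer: -6836957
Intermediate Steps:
x(E) = E*(-4 + E)
g(T) = -2*T*(-4 + T) (g(T) = -2*(T*(-4 + T) + 0) = -2*T*(-4 + T))
D(d, t) = 6*d
((-35 - 8)*(D(g(4), 0) - 23))*(-6913) = ((-35 - 8)*(6*(2*4*(4 - 1*4)) - 23))*(-6913) = -43*(6*(2*4*(4 - 4)) - 23)*(-6913) = -43*(6*(2*4*0) - 23)*(-6913) = -43*(6*0 - 23)*(-6913) = -43*(0 - 23)*(-6913) = -43*(-23)*(-6913) = 989*(-6913) = -6836957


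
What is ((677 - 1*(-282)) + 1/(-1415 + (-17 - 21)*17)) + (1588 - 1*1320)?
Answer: 2528846/2061 ≈ 1227.0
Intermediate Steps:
((677 - 1*(-282)) + 1/(-1415 + (-17 - 21)*17)) + (1588 - 1*1320) = ((677 + 282) + 1/(-1415 - 38*17)) + (1588 - 1320) = (959 + 1/(-1415 - 646)) + 268 = (959 + 1/(-2061)) + 268 = (959 - 1/2061) + 268 = 1976498/2061 + 268 = 2528846/2061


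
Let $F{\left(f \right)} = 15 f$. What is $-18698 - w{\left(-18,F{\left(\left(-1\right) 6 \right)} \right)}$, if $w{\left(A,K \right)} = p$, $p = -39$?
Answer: $-18659$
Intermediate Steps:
$w{\left(A,K \right)} = -39$
$-18698 - w{\left(-18,F{\left(\left(-1\right) 6 \right)} \right)} = -18698 - -39 = -18698 + 39 = -18659$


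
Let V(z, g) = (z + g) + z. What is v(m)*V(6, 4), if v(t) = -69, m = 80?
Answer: -1104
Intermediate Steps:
V(z, g) = g + 2*z (V(z, g) = (g + z) + z = g + 2*z)
v(m)*V(6, 4) = -69*(4 + 2*6) = -69*(4 + 12) = -69*16 = -1104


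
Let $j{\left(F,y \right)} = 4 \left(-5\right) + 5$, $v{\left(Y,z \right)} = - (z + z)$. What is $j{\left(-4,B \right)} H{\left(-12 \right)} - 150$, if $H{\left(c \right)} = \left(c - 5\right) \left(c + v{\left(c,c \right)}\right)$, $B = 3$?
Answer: $2910$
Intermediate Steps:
$v{\left(Y,z \right)} = - 2 z$
$j{\left(F,y \right)} = -15$ ($j{\left(F,y \right)} = -20 + 5 = -15$)
$H{\left(c \right)} = - c \left(-5 + c\right)$ ($H{\left(c \right)} = \left(c - 5\right) \left(c - 2 c\right) = \left(-5 + c\right) \left(- c\right) = - c \left(-5 + c\right)$)
$j{\left(-4,B \right)} H{\left(-12 \right)} - 150 = - 15 \left(- 12 \left(5 - -12\right)\right) - 150 = - 15 \left(- 12 \left(5 + 12\right)\right) - 150 = - 15 \left(\left(-12\right) 17\right) - 150 = \left(-15\right) \left(-204\right) - 150 = 3060 - 150 = 2910$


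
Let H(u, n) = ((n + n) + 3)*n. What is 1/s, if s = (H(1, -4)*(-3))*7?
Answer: -1/420 ≈ -0.0023810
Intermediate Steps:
H(u, n) = n*(3 + 2*n) (H(u, n) = (2*n + 3)*n = (3 + 2*n)*n = n*(3 + 2*n))
s = -420 (s = (-4*(3 + 2*(-4))*(-3))*7 = (-4*(3 - 8)*(-3))*7 = (-4*(-5)*(-3))*7 = (20*(-3))*7 = -60*7 = -420)
1/s = 1/(-420) = -1/420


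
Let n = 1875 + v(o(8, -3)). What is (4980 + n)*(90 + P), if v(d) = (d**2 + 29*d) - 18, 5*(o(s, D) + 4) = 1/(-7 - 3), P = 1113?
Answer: 20260265553/2500 ≈ 8.1041e+6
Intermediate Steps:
o(s, D) = -201/50 (o(s, D) = -4 + 1/(5*(-7 - 3)) = -4 + (1/5)/(-10) = -4 + (1/5)*(-1/10) = -4 - 1/50 = -201/50)
v(d) = -18 + d**2 + 29*d
n = 4391451/2500 (n = 1875 + (-18 + (-201/50)**2 + 29*(-201/50)) = 1875 + (-18 + 40401/2500 - 5829/50) = 1875 - 296049/2500 = 4391451/2500 ≈ 1756.6)
(4980 + n)*(90 + P) = (4980 + 4391451/2500)*(90 + 1113) = (16841451/2500)*1203 = 20260265553/2500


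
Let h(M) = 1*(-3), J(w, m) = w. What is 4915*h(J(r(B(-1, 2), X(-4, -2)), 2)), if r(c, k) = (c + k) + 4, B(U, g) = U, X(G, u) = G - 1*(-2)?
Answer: -14745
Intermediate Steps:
X(G, u) = 2 + G (X(G, u) = G + 2 = 2 + G)
r(c, k) = 4 + c + k
h(M) = -3
4915*h(J(r(B(-1, 2), X(-4, -2)), 2)) = 4915*(-3) = -14745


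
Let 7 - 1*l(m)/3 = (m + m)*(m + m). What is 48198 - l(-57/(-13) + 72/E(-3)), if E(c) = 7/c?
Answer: 468593109/8281 ≈ 56587.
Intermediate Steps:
l(m) = 21 - 12*m² (l(m) = 21 - 3*(m + m)*(m + m) = 21 - 3*2*m*2*m = 21 - 12*m²)
48198 - l(-57/(-13) + 72/E(-3)) = 48198 - (21 - 12*(-57/(-13) + 72/((7/(-3))))²) = 48198 - (21 - 12*(-57*(-1/13) + 72/((7*(-⅓))))²) = 48198 - (21 - 12*(57/13 + 72/(-7/3))²) = 48198 - (21 - 12*(57/13 + 72*(-3/7))²) = 48198 - (21 - 12*(57/13 - 216/7)²) = 48198 - (21 - 12*(-2409/91)²) = 48198 - (21 - 12*5803281/8281) = 48198 - (21 - 69639372/8281) = 48198 - 1*(-69465471/8281) = 48198 + 69465471/8281 = 468593109/8281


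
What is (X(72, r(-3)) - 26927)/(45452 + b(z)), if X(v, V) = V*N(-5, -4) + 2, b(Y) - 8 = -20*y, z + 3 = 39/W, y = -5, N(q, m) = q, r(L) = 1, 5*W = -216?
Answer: -2693/4556 ≈ -0.59109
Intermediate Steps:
W = -216/5 (W = (⅕)*(-216) = -216/5 ≈ -43.200)
z = -281/72 (z = -3 + 39/(-216/5) = -3 + 39*(-5/216) = -3 - 65/72 = -281/72 ≈ -3.9028)
b(Y) = 108 (b(Y) = 8 - 20*(-5) = 8 + 100 = 108)
X(v, V) = 2 - 5*V (X(v, V) = V*(-5) + 2 = -5*V + 2 = 2 - 5*V)
(X(72, r(-3)) - 26927)/(45452 + b(z)) = ((2 - 5*1) - 26927)/(45452 + 108) = ((2 - 5) - 26927)/45560 = (-3 - 26927)*(1/45560) = -26930*1/45560 = -2693/4556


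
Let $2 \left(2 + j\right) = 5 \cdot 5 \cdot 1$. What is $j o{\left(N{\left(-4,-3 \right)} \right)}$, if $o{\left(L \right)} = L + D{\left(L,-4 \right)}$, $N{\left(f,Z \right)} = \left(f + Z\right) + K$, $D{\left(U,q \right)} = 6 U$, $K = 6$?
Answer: $- \frac{147}{2} \approx -73.5$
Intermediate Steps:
$N{\left(f,Z \right)} = 6 + Z + f$ ($N{\left(f,Z \right)} = \left(f + Z\right) + 6 = \left(Z + f\right) + 6 = 6 + Z + f$)
$o{\left(L \right)} = 7 L$ ($o{\left(L \right)} = L + 6 L = 7 L$)
$j = \frac{21}{2}$ ($j = -2 + \frac{5 \cdot 5 \cdot 1}{2} = -2 + \frac{25 \cdot 1}{2} = -2 + \frac{1}{2} \cdot 25 = -2 + \frac{25}{2} = \frac{21}{2} \approx 10.5$)
$j o{\left(N{\left(-4,-3 \right)} \right)} = \frac{21 \cdot 7 \left(6 - 3 - 4\right)}{2} = \frac{21 \cdot 7 \left(-1\right)}{2} = \frac{21}{2} \left(-7\right) = - \frac{147}{2}$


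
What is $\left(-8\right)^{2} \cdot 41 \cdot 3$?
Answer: $7872$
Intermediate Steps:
$\left(-8\right)^{2} \cdot 41 \cdot 3 = 64 \cdot 123 = 7872$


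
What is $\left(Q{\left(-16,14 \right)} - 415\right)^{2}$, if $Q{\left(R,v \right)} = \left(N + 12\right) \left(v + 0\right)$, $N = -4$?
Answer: $91809$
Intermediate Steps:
$Q{\left(R,v \right)} = 8 v$ ($Q{\left(R,v \right)} = \left(-4 + 12\right) \left(v + 0\right) = 8 v$)
$\left(Q{\left(-16,14 \right)} - 415\right)^{2} = \left(8 \cdot 14 - 415\right)^{2} = \left(112 - 415\right)^{2} = \left(-303\right)^{2} = 91809$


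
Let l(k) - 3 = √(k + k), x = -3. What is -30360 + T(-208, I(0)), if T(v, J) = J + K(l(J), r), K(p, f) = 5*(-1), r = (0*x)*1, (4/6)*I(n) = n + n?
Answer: -30365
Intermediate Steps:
I(n) = 3*n (I(n) = 3*(n + n)/2 = 3*(2*n)/2 = 3*n)
l(k) = 3 + √2*√k (l(k) = 3 + √(k + k) = 3 + √(2*k) = 3 + √2*√k)
r = 0 (r = (0*(-3))*1 = 0*1 = 0)
K(p, f) = -5
T(v, J) = -5 + J (T(v, J) = J - 5 = -5 + J)
-30360 + T(-208, I(0)) = -30360 + (-5 + 3*0) = -30360 + (-5 + 0) = -30360 - 5 = -30365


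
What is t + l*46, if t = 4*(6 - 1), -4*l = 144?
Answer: -1636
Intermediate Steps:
l = -36 (l = -¼*144 = -36)
t = 20 (t = 4*5 = 20)
t + l*46 = 20 - 36*46 = 20 - 1656 = -1636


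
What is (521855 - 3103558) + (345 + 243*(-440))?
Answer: -2688278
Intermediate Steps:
(521855 - 3103558) + (345 + 243*(-440)) = -2581703 + (345 - 106920) = -2581703 - 106575 = -2688278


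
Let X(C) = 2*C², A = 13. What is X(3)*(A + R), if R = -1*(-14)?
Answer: 486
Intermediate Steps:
R = 14
X(3)*(A + R) = (2*3²)*(13 + 14) = (2*9)*27 = 18*27 = 486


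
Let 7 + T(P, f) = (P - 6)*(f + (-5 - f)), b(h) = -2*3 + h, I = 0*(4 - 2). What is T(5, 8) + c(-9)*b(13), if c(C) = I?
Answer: -2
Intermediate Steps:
I = 0 (I = 0*2 = 0)
c(C) = 0
b(h) = -6 + h
T(P, f) = 23 - 5*P (T(P, f) = -7 + (P - 6)*(f + (-5 - f)) = -7 + (-6 + P)*(-5) = -7 + (30 - 5*P) = 23 - 5*P)
T(5, 8) + c(-9)*b(13) = (23 - 5*5) + 0*(-6 + 13) = (23 - 25) + 0*7 = -2 + 0 = -2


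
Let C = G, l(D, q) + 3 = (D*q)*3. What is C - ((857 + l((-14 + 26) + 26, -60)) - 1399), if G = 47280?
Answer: 54665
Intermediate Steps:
l(D, q) = -3 + 3*D*q (l(D, q) = -3 + (D*q)*3 = -3 + 3*D*q)
C = 47280
C - ((857 + l((-14 + 26) + 26, -60)) - 1399) = 47280 - ((857 + (-3 + 3*((-14 + 26) + 26)*(-60))) - 1399) = 47280 - ((857 + (-3 + 3*(12 + 26)*(-60))) - 1399) = 47280 - ((857 + (-3 + 3*38*(-60))) - 1399) = 47280 - ((857 + (-3 - 6840)) - 1399) = 47280 - ((857 - 6843) - 1399) = 47280 - (-5986 - 1399) = 47280 - 1*(-7385) = 47280 + 7385 = 54665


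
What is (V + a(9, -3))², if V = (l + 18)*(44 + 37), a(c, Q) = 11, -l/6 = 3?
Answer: 121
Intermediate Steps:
l = -18 (l = -6*3 = -18)
V = 0 (V = (-18 + 18)*(44 + 37) = 0*81 = 0)
(V + a(9, -3))² = (0 + 11)² = 11² = 121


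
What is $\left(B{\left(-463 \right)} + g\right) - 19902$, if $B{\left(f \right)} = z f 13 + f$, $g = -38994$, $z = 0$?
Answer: $-59359$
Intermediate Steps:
$B{\left(f \right)} = f$ ($B{\left(f \right)} = 0 f 13 + f = 0 \cdot 13 + f = 0 + f = f$)
$\left(B{\left(-463 \right)} + g\right) - 19902 = \left(-463 - 38994\right) - 19902 = -39457 - 19902 = -59359$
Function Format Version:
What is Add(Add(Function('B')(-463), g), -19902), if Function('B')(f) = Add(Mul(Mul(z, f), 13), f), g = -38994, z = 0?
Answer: -59359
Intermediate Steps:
Function('B')(f) = f (Function('B')(f) = Add(Mul(Mul(0, f), 13), f) = Add(Mul(0, 13), f) = Add(0, f) = f)
Add(Add(Function('B')(-463), g), -19902) = Add(Add(-463, -38994), -19902) = Add(-39457, -19902) = -59359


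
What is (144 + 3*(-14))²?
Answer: 10404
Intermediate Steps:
(144 + 3*(-14))² = (144 - 42)² = 102² = 10404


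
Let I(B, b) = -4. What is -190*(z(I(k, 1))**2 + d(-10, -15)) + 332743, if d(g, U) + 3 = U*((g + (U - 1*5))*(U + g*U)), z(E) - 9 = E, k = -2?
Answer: -11213937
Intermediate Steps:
z(E) = 9 + E
d(g, U) = -3 + U*(U + U*g)*(-5 + U + g) (d(g, U) = -3 + U*((g + (U - 1*5))*(U + g*U)) = -3 + U*((g + (U - 5))*(U + U*g)) = -3 + U*((g + (-5 + U))*(U + U*g)) = -3 + U*((-5 + U + g)*(U + U*g)) = -3 + U*((U + U*g)*(-5 + U + g)) = -3 + U*(U + U*g)*(-5 + U + g))
-190*(z(I(k, 1))**2 + d(-10, -15)) + 332743 = -190*((9 - 4)**2 + (-3 + (-15)**3 - 5*(-15)**2 - 10*(-15)**3 + (-15)**2*(-10)**2 - 4*(-10)*(-15)**2)) + 332743 = -190*(5**2 + (-3 - 3375 - 5*225 - 10*(-3375) + 225*100 - 4*(-10)*225)) + 332743 = -190*(25 + (-3 - 3375 - 1125 + 33750 + 22500 + 9000)) + 332743 = -190*(25 + 60747) + 332743 = -190*60772 + 332743 = -11546680 + 332743 = -11213937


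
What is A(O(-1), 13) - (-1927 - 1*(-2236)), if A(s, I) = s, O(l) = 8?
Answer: -301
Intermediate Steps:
A(O(-1), 13) - (-1927 - 1*(-2236)) = 8 - (-1927 - 1*(-2236)) = 8 - (-1927 + 2236) = 8 - 1*309 = 8 - 309 = -301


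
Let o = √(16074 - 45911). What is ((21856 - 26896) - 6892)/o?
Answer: 11932*I*√29837/29837 ≈ 69.077*I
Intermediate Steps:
o = I*√29837 (o = √(-29837) = I*√29837 ≈ 172.73*I)
((21856 - 26896) - 6892)/o = ((21856 - 26896) - 6892)/((I*√29837)) = (-5040 - 6892)*(-I*√29837/29837) = -(-11932)*I*√29837/29837 = 11932*I*√29837/29837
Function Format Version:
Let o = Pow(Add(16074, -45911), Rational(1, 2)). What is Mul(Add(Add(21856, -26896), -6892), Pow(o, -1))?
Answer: Mul(Rational(11932, 29837), I, Pow(29837, Rational(1, 2))) ≈ Mul(69.077, I)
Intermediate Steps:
o = Mul(I, Pow(29837, Rational(1, 2))) (o = Pow(-29837, Rational(1, 2)) = Mul(I, Pow(29837, Rational(1, 2))) ≈ Mul(172.73, I))
Mul(Add(Add(21856, -26896), -6892), Pow(o, -1)) = Mul(Add(Add(21856, -26896), -6892), Pow(Mul(I, Pow(29837, Rational(1, 2))), -1)) = Mul(Add(-5040, -6892), Mul(Rational(-1, 29837), I, Pow(29837, Rational(1, 2)))) = Mul(-11932, Mul(Rational(-1, 29837), I, Pow(29837, Rational(1, 2)))) = Mul(Rational(11932, 29837), I, Pow(29837, Rational(1, 2)))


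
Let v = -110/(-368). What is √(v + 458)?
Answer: √3879042/92 ≈ 21.408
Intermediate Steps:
v = 55/184 (v = -110*(-1/368) = 55/184 ≈ 0.29891)
√(v + 458) = √(55/184 + 458) = √(84327/184) = √3879042/92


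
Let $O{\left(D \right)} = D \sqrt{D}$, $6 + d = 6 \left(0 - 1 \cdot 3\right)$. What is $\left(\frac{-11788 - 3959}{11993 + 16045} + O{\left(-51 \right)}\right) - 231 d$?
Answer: $\frac{51808975}{9346} - 51 i \sqrt{51} \approx 5543.4 - 364.21 i$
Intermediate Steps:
$d = -24$ ($d = -6 + 6 \left(0 - 1 \cdot 3\right) = -6 + 6 \left(0 - 3\right) = -6 + 6 \left(-3\right) = -6 - 18 = -24$)
$O{\left(D \right)} = D^{\frac{3}{2}}$
$\left(\frac{-11788 - 3959}{11993 + 16045} + O{\left(-51 \right)}\right) - 231 d = \left(\frac{-11788 - 3959}{11993 + 16045} + \left(-51\right)^{\frac{3}{2}}\right) - -5544 = \left(- \frac{15747}{28038} - 51 i \sqrt{51}\right) + 5544 = \left(\left(-15747\right) \frac{1}{28038} - 51 i \sqrt{51}\right) + 5544 = \left(- \frac{5249}{9346} - 51 i \sqrt{51}\right) + 5544 = \frac{51808975}{9346} - 51 i \sqrt{51}$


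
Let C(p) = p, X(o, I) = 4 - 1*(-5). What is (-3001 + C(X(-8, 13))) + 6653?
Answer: 3661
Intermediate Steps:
X(o, I) = 9 (X(o, I) = 4 + 5 = 9)
(-3001 + C(X(-8, 13))) + 6653 = (-3001 + 9) + 6653 = -2992 + 6653 = 3661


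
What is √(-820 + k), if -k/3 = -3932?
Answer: 28*√14 ≈ 104.77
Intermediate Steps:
k = 11796 (k = -3*(-3932) = 11796)
√(-820 + k) = √(-820 + 11796) = √10976 = 28*√14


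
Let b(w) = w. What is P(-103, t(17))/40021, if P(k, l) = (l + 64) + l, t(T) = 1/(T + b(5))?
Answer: 705/440231 ≈ 0.0016014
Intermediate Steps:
t(T) = 1/(5 + T) (t(T) = 1/(T + 5) = 1/(5 + T))
P(k, l) = 64 + 2*l (P(k, l) = (64 + l) + l = 64 + 2*l)
P(-103, t(17))/40021 = (64 + 2/(5 + 17))/40021 = (64 + 2/22)*(1/40021) = (64 + 2*(1/22))*(1/40021) = (64 + 1/11)*(1/40021) = (705/11)*(1/40021) = 705/440231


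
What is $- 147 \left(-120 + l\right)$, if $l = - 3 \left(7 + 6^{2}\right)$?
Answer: $36603$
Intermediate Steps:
$l = -129$ ($l = - 3 \left(7 + 36\right) = \left(-3\right) 43 = -129$)
$- 147 \left(-120 + l\right) = - 147 \left(-120 - 129\right) = \left(-147\right) \left(-249\right) = 36603$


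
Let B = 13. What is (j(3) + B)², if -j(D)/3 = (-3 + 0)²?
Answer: 196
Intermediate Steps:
j(D) = -27 (j(D) = -3*(-3 + 0)² = -3*(-3)² = -3*9 = -27)
(j(3) + B)² = (-27 + 13)² = (-14)² = 196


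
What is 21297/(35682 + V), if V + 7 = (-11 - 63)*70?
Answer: 7099/10165 ≈ 0.69838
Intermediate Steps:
V = -5187 (V = -7 + (-11 - 63)*70 = -7 - 74*70 = -7 - 5180 = -5187)
21297/(35682 + V) = 21297/(35682 - 5187) = 21297/30495 = 21297*(1/30495) = 7099/10165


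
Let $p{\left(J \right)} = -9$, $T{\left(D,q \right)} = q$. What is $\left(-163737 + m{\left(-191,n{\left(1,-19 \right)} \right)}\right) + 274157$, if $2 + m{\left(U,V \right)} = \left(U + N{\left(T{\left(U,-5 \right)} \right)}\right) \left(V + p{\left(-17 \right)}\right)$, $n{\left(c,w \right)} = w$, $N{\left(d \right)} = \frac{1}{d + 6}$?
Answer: $115738$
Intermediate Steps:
$N{\left(d \right)} = \frac{1}{6 + d}$
$m{\left(U,V \right)} = -2 + \left(1 + U\right) \left(-9 + V\right)$ ($m{\left(U,V \right)} = -2 + \left(U + \frac{1}{6 - 5}\right) \left(V - 9\right) = -2 + \left(U + 1^{-1}\right) \left(-9 + V\right) = -2 + \left(U + 1\right) \left(-9 + V\right) = -2 + \left(1 + U\right) \left(-9 + V\right)$)
$\left(-163737 + m{\left(-191,n{\left(1,-19 \right)} \right)}\right) + 274157 = \left(-163737 - -5318\right) + 274157 = \left(-163737 + \left(-11 - 19 + 1719 + 3629\right)\right) + 274157 = \left(-163737 + 5318\right) + 274157 = -158419 + 274157 = 115738$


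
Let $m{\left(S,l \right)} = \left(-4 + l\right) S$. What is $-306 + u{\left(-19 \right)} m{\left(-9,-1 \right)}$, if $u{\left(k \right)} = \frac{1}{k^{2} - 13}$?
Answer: $- \frac{35481}{116} \approx -305.87$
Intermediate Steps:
$m{\left(S,l \right)} = S \left(-4 + l\right)$
$u{\left(k \right)} = \frac{1}{-13 + k^{2}}$
$-306 + u{\left(-19 \right)} m{\left(-9,-1 \right)} = -306 + \frac{\left(-9\right) \left(-4 - 1\right)}{-13 + \left(-19\right)^{2}} = -306 + \frac{\left(-9\right) \left(-5\right)}{-13 + 361} = -306 + \frac{1}{348} \cdot 45 = -306 + \frac{15}{116} = - \frac{35481}{116}$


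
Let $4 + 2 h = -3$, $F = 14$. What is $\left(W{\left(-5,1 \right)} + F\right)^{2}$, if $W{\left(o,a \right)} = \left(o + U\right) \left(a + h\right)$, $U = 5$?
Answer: $196$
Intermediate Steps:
$h = - \frac{7}{2}$ ($h = -2 + \frac{1}{2} \left(-3\right) = -2 - \frac{3}{2} = - \frac{7}{2} \approx -3.5$)
$W{\left(o,a \right)} = \left(5 + o\right) \left(- \frac{7}{2} + a\right)$ ($W{\left(o,a \right)} = \left(o + 5\right) \left(a - \frac{7}{2}\right) = \left(5 + o\right) \left(- \frac{7}{2} + a\right)$)
$\left(W{\left(-5,1 \right)} + F\right)^{2} = \left(\left(- \frac{35}{2} + 5 \cdot 1 - - \frac{35}{2} + 1 \left(-5\right)\right) + 14\right)^{2} = \left(\left(- \frac{35}{2} + 5 + \frac{35}{2} - 5\right) + 14\right)^{2} = \left(0 + 14\right)^{2} = 14^{2} = 196$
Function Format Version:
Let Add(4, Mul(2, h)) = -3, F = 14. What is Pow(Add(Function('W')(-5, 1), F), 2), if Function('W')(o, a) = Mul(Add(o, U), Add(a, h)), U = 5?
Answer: 196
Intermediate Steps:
h = Rational(-7, 2) (h = Add(-2, Mul(Rational(1, 2), -3)) = Add(-2, Rational(-3, 2)) = Rational(-7, 2) ≈ -3.5000)
Function('W')(o, a) = Mul(Add(5, o), Add(Rational(-7, 2), a)) (Function('W')(o, a) = Mul(Add(o, 5), Add(a, Rational(-7, 2))) = Mul(Add(5, o), Add(Rational(-7, 2), a)))
Pow(Add(Function('W')(-5, 1), F), 2) = Pow(Add(Add(Rational(-35, 2), Mul(5, 1), Mul(Rational(-7, 2), -5), Mul(1, -5)), 14), 2) = Pow(Add(Add(Rational(-35, 2), 5, Rational(35, 2), -5), 14), 2) = Pow(Add(0, 14), 2) = Pow(14, 2) = 196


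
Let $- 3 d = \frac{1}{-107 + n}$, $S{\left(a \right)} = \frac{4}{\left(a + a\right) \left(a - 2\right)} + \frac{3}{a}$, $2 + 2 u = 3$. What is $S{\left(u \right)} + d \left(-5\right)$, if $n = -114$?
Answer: $\frac{735}{221} \approx 3.3258$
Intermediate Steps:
$u = \frac{1}{2}$ ($u = -1 + \frac{1}{2} \cdot 3 = -1 + \frac{3}{2} = \frac{1}{2} \approx 0.5$)
$S{\left(a \right)} = \frac{3}{a} + \frac{2}{a \left(-2 + a\right)}$ ($S{\left(a \right)} = \frac{4}{2 a \left(-2 + a\right)} + \frac{3}{a} = 4 \frac{1}{2 a \left(-2 + a\right)} + \frac{3}{a} = \frac{2}{a \left(-2 + a\right)} + \frac{3}{a} = \frac{3}{a} + \frac{2}{a \left(-2 + a\right)}$)
$d = \frac{1}{663}$ ($d = - \frac{1}{3 \left(-107 - 114\right)} = - \frac{1}{3 \left(-221\right)} = \left(- \frac{1}{3}\right) \left(- \frac{1}{221}\right) = \frac{1}{663} \approx 0.0015083$)
$S{\left(u \right)} + d \left(-5\right) = \frac{\frac{1}{\frac{1}{2}} \left(-4 + 3 \cdot \frac{1}{2}\right)}{-2 + \frac{1}{2}} + \frac{1}{663} \left(-5\right) = \frac{2 \left(-4 + \frac{3}{2}\right)}{- \frac{3}{2}} - \frac{5}{663} = 2 \left(- \frac{2}{3}\right) \left(- \frac{5}{2}\right) - \frac{5}{663} = \frac{10}{3} - \frac{5}{663} = \frac{735}{221}$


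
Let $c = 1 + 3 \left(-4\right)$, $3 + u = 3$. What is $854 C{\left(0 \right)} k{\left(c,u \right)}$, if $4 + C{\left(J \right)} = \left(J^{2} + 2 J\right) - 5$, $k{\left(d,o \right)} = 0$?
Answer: $0$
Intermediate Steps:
$u = 0$ ($u = -3 + 3 = 0$)
$c = -11$ ($c = 1 - 12 = -11$)
$C{\left(J \right)} = -9 + J^{2} + 2 J$ ($C{\left(J \right)} = -4 - \left(5 - J^{2} - 2 J\right) = -4 + \left(-5 + J^{2} + 2 J\right) = -9 + J^{2} + 2 J$)
$854 C{\left(0 \right)} k{\left(c,u \right)} = 854 \left(-9 + 0^{2} + 2 \cdot 0\right) 0 = 854 \left(-9 + 0 + 0\right) 0 = 854 \left(\left(-9\right) 0\right) = 854 \cdot 0 = 0$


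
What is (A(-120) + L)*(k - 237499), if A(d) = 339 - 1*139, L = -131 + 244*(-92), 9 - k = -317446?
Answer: -1789335324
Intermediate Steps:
k = 317455 (k = 9 - 1*(-317446) = 9 + 317446 = 317455)
L = -22579 (L = -131 - 22448 = -22579)
A(d) = 200 (A(d) = 339 - 139 = 200)
(A(-120) + L)*(k - 237499) = (200 - 22579)*(317455 - 237499) = -22379*79956 = -1789335324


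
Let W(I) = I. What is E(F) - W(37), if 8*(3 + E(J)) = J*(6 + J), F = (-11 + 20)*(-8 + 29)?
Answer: 36535/8 ≈ 4566.9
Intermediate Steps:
F = 189 (F = 9*21 = 189)
E(J) = -3 + J*(6 + J)/8 (E(J) = -3 + (J*(6 + J))/8 = -3 + J*(6 + J)/8)
E(F) - W(37) = (-3 + (⅛)*189² + (¾)*189) - 1*37 = (-3 + (⅛)*35721 + 567/4) - 37 = (-3 + 35721/8 + 567/4) - 37 = 36831/8 - 37 = 36535/8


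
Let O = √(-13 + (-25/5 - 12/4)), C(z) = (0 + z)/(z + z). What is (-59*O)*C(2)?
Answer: -59*I*√21/2 ≈ -135.19*I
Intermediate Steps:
C(z) = ½ (C(z) = z/((2*z)) = z*(1/(2*z)) = ½)
O = I*√21 (O = √(-13 + (-25*⅕ - 12*¼)) = √(-13 + (-5 - 3)) = √(-13 - 8) = √(-21) = I*√21 ≈ 4.5826*I)
(-59*O)*C(2) = -59*I*√21*(½) = -59*I*√21/2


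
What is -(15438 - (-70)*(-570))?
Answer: 24462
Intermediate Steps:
-(15438 - (-70)*(-570)) = -(15438 - 1*39900) = -(15438 - 39900) = -1*(-24462) = 24462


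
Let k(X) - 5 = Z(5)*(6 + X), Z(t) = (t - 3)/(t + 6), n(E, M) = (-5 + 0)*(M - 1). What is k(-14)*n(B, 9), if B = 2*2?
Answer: -1560/11 ≈ -141.82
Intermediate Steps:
B = 4
n(E, M) = 5 - 5*M (n(E, M) = -5*(-1 + M) = 5 - 5*M)
Z(t) = (-3 + t)/(6 + t)
k(X) = 67/11 + 2*X/11 (k(X) = 5 + ((-3 + 5)/(6 + 5))*(6 + X) = 5 + (2/11)*(6 + X) = 5 + ((1/11)*2)*(6 + X) = 5 + 2*(6 + X)/11 = 5 + (12/11 + 2*X/11) = 67/11 + 2*X/11)
k(-14)*n(B, 9) = (67/11 + (2/11)*(-14))*(5 - 5*9) = (67/11 - 28/11)*(5 - 45) = (39/11)*(-40) = -1560/11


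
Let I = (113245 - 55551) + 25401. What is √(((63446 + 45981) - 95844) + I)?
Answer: 3*√10742 ≈ 310.93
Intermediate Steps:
I = 83095 (I = 57694 + 25401 = 83095)
√(((63446 + 45981) - 95844) + I) = √(((63446 + 45981) - 95844) + 83095) = √((109427 - 95844) + 83095) = √(13583 + 83095) = √96678 = 3*√10742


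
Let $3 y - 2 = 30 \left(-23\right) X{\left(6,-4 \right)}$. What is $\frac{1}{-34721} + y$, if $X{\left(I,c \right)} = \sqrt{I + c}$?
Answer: $\frac{69439}{104163} - 230 \sqrt{2} \approx -324.6$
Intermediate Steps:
$y = \frac{2}{3} - 230 \sqrt{2}$ ($y = \frac{2}{3} + \frac{30 \left(-23\right) \sqrt{6 - 4}}{3} = \frac{2}{3} + \frac{\left(-690\right) \sqrt{2}}{3} = \frac{2}{3} - 230 \sqrt{2} \approx -324.6$)
$\frac{1}{-34721} + y = \frac{1}{-34721} + \left(\frac{2}{3} - 230 \sqrt{2}\right) = - \frac{1}{34721} + \left(\frac{2}{3} - 230 \sqrt{2}\right) = \frac{69439}{104163} - 230 \sqrt{2}$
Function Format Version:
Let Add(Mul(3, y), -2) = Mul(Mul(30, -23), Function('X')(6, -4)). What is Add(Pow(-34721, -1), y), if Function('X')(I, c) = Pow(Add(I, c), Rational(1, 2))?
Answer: Add(Rational(69439, 104163), Mul(-230, Pow(2, Rational(1, 2)))) ≈ -324.60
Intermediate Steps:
y = Add(Rational(2, 3), Mul(-230, Pow(2, Rational(1, 2)))) (y = Add(Rational(2, 3), Mul(Rational(1, 3), Mul(Mul(30, -23), Pow(Add(6, -4), Rational(1, 2))))) = Add(Rational(2, 3), Mul(Rational(1, 3), Mul(-690, Pow(2, Rational(1, 2))))) = Add(Rational(2, 3), Mul(-230, Pow(2, Rational(1, 2)))) ≈ -324.60)
Add(Pow(-34721, -1), y) = Add(Pow(-34721, -1), Add(Rational(2, 3), Mul(-230, Pow(2, Rational(1, 2))))) = Add(Rational(-1, 34721), Add(Rational(2, 3), Mul(-230, Pow(2, Rational(1, 2))))) = Add(Rational(69439, 104163), Mul(-230, Pow(2, Rational(1, 2))))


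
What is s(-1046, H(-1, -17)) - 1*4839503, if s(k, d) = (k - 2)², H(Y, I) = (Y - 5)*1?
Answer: -3741199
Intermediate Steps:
H(Y, I) = -5 + Y (H(Y, I) = (-5 + Y)*1 = -5 + Y)
s(k, d) = (-2 + k)²
s(-1046, H(-1, -17)) - 1*4839503 = (-2 - 1046)² - 1*4839503 = (-1048)² - 4839503 = 1098304 - 4839503 = -3741199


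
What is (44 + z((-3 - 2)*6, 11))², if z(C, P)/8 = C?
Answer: 38416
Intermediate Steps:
z(C, P) = 8*C
(44 + z((-3 - 2)*6, 11))² = (44 + 8*((-3 - 2)*6))² = (44 + 8*(-5*6))² = (44 + 8*(-30))² = (44 - 240)² = (-196)² = 38416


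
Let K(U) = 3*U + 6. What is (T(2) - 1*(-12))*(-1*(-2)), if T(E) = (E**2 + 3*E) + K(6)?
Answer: 92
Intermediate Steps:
K(U) = 6 + 3*U
T(E) = 24 + E**2 + 3*E (T(E) = (E**2 + 3*E) + (6 + 3*6) = (E**2 + 3*E) + (6 + 18) = (E**2 + 3*E) + 24 = 24 + E**2 + 3*E)
(T(2) - 1*(-12))*(-1*(-2)) = ((24 + 2**2 + 3*2) - 1*(-12))*(-1*(-2)) = ((24 + 4 + 6) + 12)*2 = (34 + 12)*2 = 46*2 = 92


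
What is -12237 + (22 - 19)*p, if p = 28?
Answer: -12153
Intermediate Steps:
-12237 + (22 - 19)*p = -12237 + (22 - 19)*28 = -12237 + 3*28 = -12237 + 84 = -12153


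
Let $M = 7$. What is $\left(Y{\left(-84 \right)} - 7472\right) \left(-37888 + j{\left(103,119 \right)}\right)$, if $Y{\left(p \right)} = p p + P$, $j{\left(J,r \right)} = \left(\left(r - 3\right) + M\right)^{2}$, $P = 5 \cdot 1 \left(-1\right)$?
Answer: $9581539$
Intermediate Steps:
$P = -5$ ($P = 5 \left(-1\right) = -5$)
$j{\left(J,r \right)} = \left(4 + r\right)^{2}$ ($j{\left(J,r \right)} = \left(\left(r - 3\right) + 7\right)^{2} = \left(\left(-3 + r\right) + 7\right)^{2} = \left(4 + r\right)^{2}$)
$Y{\left(p \right)} = -5 + p^{2}$ ($Y{\left(p \right)} = p p - 5 = p^{2} - 5 = -5 + p^{2}$)
$\left(Y{\left(-84 \right)} - 7472\right) \left(-37888 + j{\left(103,119 \right)}\right) = \left(\left(-5 + \left(-84\right)^{2}\right) - 7472\right) \left(-37888 + \left(4 + 119\right)^{2}\right) = \left(\left(-5 + 7056\right) - 7472\right) \left(-37888 + 123^{2}\right) = \left(7051 - 7472\right) \left(-37888 + 15129\right) = \left(-421\right) \left(-22759\right) = 9581539$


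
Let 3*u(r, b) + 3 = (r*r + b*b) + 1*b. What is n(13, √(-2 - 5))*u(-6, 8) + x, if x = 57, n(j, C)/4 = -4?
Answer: -503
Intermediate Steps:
u(r, b) = -1 + b/3 + b²/3 + r²/3 (u(r, b) = -1 + ((r*r + b*b) + 1*b)/3 = -1 + ((r² + b²) + b)/3 = -1 + ((b² + r²) + b)/3 = -1 + (b + b² + r²)/3 = -1 + (b/3 + b²/3 + r²/3) = -1 + b/3 + b²/3 + r²/3)
n(j, C) = -16 (n(j, C) = 4*(-4) = -16)
n(13, √(-2 - 5))*u(-6, 8) + x = -16*(-1 + (⅓)*8 + (⅓)*8² + (⅓)*(-6)²) + 57 = -16*(-1 + 8/3 + (⅓)*64 + (⅓)*36) + 57 = -16*(-1 + 8/3 + 64/3 + 12) + 57 = -16*35 + 57 = -560 + 57 = -503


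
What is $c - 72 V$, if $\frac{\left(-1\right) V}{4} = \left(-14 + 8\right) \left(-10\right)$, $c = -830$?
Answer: $16450$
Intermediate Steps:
$V = -240$ ($V = - 4 \left(-14 + 8\right) \left(-10\right) = - 4 \left(\left(-6\right) \left(-10\right)\right) = \left(-4\right) 60 = -240$)
$c - 72 V = -830 - -17280 = -830 + 17280 = 16450$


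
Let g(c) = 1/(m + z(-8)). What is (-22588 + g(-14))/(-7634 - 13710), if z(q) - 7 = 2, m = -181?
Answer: 168919/159616 ≈ 1.0583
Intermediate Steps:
z(q) = 9 (z(q) = 7 + 2 = 9)
g(c) = -1/172 (g(c) = 1/(-181 + 9) = 1/(-172) = -1/172)
(-22588 + g(-14))/(-7634 - 13710) = (-22588 - 1/172)/(-7634 - 13710) = -3885137/172/(-21344) = -3885137/172*(-1/21344) = 168919/159616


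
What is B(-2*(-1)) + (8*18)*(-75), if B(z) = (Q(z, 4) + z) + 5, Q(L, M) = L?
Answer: -10791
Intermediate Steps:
B(z) = 5 + 2*z (B(z) = (z + z) + 5 = 2*z + 5 = 5 + 2*z)
B(-2*(-1)) + (8*18)*(-75) = (5 + 2*(-2*(-1))) + (8*18)*(-75) = (5 + 2*2) + 144*(-75) = (5 + 4) - 10800 = 9 - 10800 = -10791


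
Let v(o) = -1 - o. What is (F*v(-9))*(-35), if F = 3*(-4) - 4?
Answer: 4480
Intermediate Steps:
F = -16 (F = -12 - 4 = -16)
(F*v(-9))*(-35) = -16*(-1 - 1*(-9))*(-35) = -16*(-1 + 9)*(-35) = -16*8*(-35) = -128*(-35) = 4480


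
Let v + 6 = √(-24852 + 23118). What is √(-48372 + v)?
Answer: √(-48378 + 17*I*√6) ≈ 0.0947 + 219.95*I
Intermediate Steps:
v = -6 + 17*I*√6 (v = -6 + √(-24852 + 23118) = -6 + √(-1734) = -6 + 17*I*√6 ≈ -6.0 + 41.641*I)
√(-48372 + v) = √(-48372 + (-6 + 17*I*√6)) = √(-48378 + 17*I*√6)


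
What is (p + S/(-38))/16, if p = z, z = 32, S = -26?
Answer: 621/304 ≈ 2.0428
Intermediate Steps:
p = 32
(p + S/(-38))/16 = (32 - 26/(-38))/16 = (32 - 26*(-1/38))*(1/16) = (32 + 13/19)*(1/16) = (621/19)*(1/16) = 621/304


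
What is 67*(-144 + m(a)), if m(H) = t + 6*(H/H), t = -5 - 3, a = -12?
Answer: -9782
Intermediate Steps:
t = -8
m(H) = -2 (m(H) = -8 + 6*(H/H) = -8 + 6*1 = -8 + 6 = -2)
67*(-144 + m(a)) = 67*(-144 - 2) = 67*(-146) = -9782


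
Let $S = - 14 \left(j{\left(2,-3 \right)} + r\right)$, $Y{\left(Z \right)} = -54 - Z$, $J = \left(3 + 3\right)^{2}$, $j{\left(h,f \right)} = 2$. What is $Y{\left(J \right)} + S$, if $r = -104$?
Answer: $1338$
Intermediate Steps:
$J = 36$ ($J = 6^{2} = 36$)
$S = 1428$ ($S = - 14 \left(2 - 104\right) = \left(-14\right) \left(-102\right) = 1428$)
$Y{\left(J \right)} + S = \left(-54 - 36\right) + 1428 = -90 + 1428 = 1338$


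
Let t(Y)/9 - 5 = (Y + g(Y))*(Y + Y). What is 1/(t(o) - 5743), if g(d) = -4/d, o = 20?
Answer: 1/1430 ≈ 0.00069930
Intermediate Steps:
t(Y) = 45 + 18*Y*(Y - 4/Y) (t(Y) = 45 + 9*((Y - 4/Y)*(Y + Y)) = 45 + 9*((Y - 4/Y)*(2*Y)) = 45 + 9*(2*Y*(Y - 4/Y)) = 45 + 18*Y*(Y - 4/Y))
1/(t(o) - 5743) = 1/((-27 + 18*20²) - 5743) = 1/((-27 + 18*400) - 5743) = 1/((-27 + 7200) - 5743) = 1/(7173 - 5743) = 1/1430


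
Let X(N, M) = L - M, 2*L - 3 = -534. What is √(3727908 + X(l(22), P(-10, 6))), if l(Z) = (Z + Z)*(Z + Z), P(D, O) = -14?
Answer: √14910626/2 ≈ 1930.7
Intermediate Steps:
L = -531/2 (L = 3/2 + (½)*(-534) = 3/2 - 267 = -531/2 ≈ -265.50)
l(Z) = 4*Z² (l(Z) = (2*Z)*(2*Z) = 4*Z²)
X(N, M) = -531/2 - M
√(3727908 + X(l(22), P(-10, 6))) = √(3727908 + (-531/2 - 1*(-14))) = √(3727908 + (-531/2 + 14)) = √(3727908 - 503/2) = √(7455313/2) = √14910626/2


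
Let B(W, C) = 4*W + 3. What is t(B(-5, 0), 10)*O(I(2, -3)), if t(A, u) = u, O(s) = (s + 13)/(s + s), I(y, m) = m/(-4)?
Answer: 275/3 ≈ 91.667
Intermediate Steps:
I(y, m) = -m/4 (I(y, m) = m*(-¼) = -m/4)
O(s) = (13 + s)/(2*s) (O(s) = (13 + s)/((2*s)) = (13 + s)*(1/(2*s)) = (13 + s)/(2*s))
B(W, C) = 3 + 4*W
t(B(-5, 0), 10)*O(I(2, -3)) = 10*((13 - ¼*(-3))/(2*((-¼*(-3))))) = 10*((13 + ¾)/(2*(¾))) = 10*((½)*(4/3)*(55/4)) = 10*(55/6) = 275/3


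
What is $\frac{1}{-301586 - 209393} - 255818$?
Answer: $- \frac{130717625823}{510979} \approx -2.5582 \cdot 10^{5}$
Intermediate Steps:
$\frac{1}{-301586 - 209393} - 255818 = \frac{1}{-510979} - 255818 = - \frac{1}{510979} - 255818 = - \frac{130717625823}{510979}$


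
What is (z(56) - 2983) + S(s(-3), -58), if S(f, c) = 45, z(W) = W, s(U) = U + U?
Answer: -2882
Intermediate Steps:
s(U) = 2*U
(z(56) - 2983) + S(s(-3), -58) = (56 - 2983) + 45 = -2927 + 45 = -2882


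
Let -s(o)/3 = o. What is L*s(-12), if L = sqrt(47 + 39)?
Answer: 36*sqrt(86) ≈ 333.85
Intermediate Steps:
L = sqrt(86) ≈ 9.2736
s(o) = -3*o
L*s(-12) = sqrt(86)*(-3*(-12)) = sqrt(86)*36 = 36*sqrt(86)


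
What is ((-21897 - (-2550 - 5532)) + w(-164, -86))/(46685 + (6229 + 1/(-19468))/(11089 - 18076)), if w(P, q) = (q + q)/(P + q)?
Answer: -78294291698908/264587856970375 ≈ -0.29591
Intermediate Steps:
w(P, q) = 2*q/(P + q) (w(P, q) = (2*q)/(P + q) = 2*q/(P + q))
((-21897 - (-2550 - 5532)) + w(-164, -86))/(46685 + (6229 + 1/(-19468))/(11089 - 18076)) = ((-21897 - (-2550 - 5532)) + 2*(-86)/(-164 - 86))/(46685 + (6229 + 1/(-19468))/(11089 - 18076)) = ((-21897 - 1*(-8082)) + 2*(-86)/(-250))/(46685 + (6229 - 1/19468)/(-6987)) = ((-21897 + 8082) + 2*(-86)*(-1/250))/(46685 + (121266171/19468)*(-1/6987)) = (-13815 + 86/125)/(46685 - 40422057/45340972) = -1726789/(125*2116702855763/45340972) = -1726789/125*45340972/2116702855763 = -78294291698908/264587856970375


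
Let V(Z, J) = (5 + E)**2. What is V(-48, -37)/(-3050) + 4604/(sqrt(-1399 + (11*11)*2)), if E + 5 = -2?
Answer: -2/1525 - 4604*I*sqrt(1157)/1157 ≈ -0.0013115 - 135.35*I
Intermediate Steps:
E = -7 (E = -5 - 2 = -7)
V(Z, J) = 4 (V(Z, J) = (5 - 7)**2 = (-2)**2 = 4)
V(-48, -37)/(-3050) + 4604/(sqrt(-1399 + (11*11)*2)) = 4/(-3050) + 4604/(sqrt(-1399 + (11*11)*2)) = 4*(-1/3050) + 4604/(sqrt(-1399 + 121*2)) = -2/1525 + 4604/(sqrt(-1399 + 242)) = -2/1525 + 4604/(sqrt(-1157)) = -2/1525 + 4604/((I*sqrt(1157))) = -2/1525 + 4604*(-I*sqrt(1157)/1157) = -2/1525 - 4604*I*sqrt(1157)/1157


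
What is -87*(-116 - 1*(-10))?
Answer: 9222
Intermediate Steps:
-87*(-116 - 1*(-10)) = -87*(-116 + 10) = -87*(-106) = 9222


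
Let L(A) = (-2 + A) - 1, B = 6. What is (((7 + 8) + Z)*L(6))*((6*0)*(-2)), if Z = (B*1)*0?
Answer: 0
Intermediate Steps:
L(A) = -3 + A
Z = 0 (Z = (6*1)*0 = 6*0 = 0)
(((7 + 8) + Z)*L(6))*((6*0)*(-2)) = (((7 + 8) + 0)*(-3 + 6))*((6*0)*(-2)) = ((15 + 0)*3)*(0*(-2)) = (15*3)*0 = 45*0 = 0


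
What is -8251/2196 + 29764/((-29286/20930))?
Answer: -76014607817/3572892 ≈ -21275.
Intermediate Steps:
-8251/2196 + 29764/((-29286/20930)) = -8251*1/2196 + 29764/((-29286*1/20930)) = -8251/2196 + 29764/(-14643/10465) = -8251/2196 + 29764*(-10465/14643) = -8251/2196 - 311480260/14643 = -76014607817/3572892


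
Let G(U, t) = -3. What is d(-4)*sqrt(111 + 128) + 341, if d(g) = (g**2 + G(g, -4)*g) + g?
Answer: 341 + 24*sqrt(239) ≈ 712.03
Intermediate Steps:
d(g) = g**2 - 2*g (d(g) = (g**2 - 3*g) + g = g**2 - 2*g)
d(-4)*sqrt(111 + 128) + 341 = (-4*(-2 - 4))*sqrt(111 + 128) + 341 = (-4*(-6))*sqrt(239) + 341 = 24*sqrt(239) + 341 = 341 + 24*sqrt(239)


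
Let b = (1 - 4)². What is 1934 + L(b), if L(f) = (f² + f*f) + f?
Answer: 2105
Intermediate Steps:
b = 9 (b = (-3)² = 9)
L(f) = f + 2*f² (L(f) = (f² + f²) + f = 2*f² + f = f + 2*f²)
1934 + L(b) = 1934 + 9*(1 + 2*9) = 1934 + 9*(1 + 18) = 1934 + 9*19 = 1934 + 171 = 2105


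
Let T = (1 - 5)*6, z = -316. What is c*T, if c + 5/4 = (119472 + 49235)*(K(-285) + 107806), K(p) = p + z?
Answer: -434069614410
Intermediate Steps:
K(p) = -316 + p (K(p) = p - 316 = -316 + p)
c = 72344935735/4 (c = -5/4 + (119472 + 49235)*((-316 - 285) + 107806) = -5/4 + 168707*(-601 + 107806) = -5/4 + 168707*107205 = -5/4 + 18086233935 = 72344935735/4 ≈ 1.8086e+10)
T = -24 (T = -4*6 = -24)
c*T = (72344935735/4)*(-24) = -434069614410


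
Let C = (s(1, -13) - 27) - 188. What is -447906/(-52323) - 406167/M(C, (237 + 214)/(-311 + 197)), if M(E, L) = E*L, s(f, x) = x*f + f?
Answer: -792286194904/1785557257 ≈ -443.72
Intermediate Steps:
s(f, x) = f + f*x (s(f, x) = f*x + f = f + f*x)
C = -227 (C = (1*(1 - 13) - 27) - 188 = (1*(-12) - 27) - 188 = (-12 - 27) - 188 = -39 - 188 = -227)
-447906/(-52323) - 406167/M(C, (237 + 214)/(-311 + 197)) = -447906/(-52323) - 406167*(-(-311 + 197)/(227*(237 + 214))) = -447906*(-1/52323) - 406167/((-102377/(-114))) = 149302/17441 - 406167/((-102377*(-1)/114)) = 149302/17441 - 406167/((-227*(-451/114))) = 149302/17441 - 406167/102377/114 = 149302/17441 - 406167*114/102377 = 149302/17441 - 46303038/102377 = -792286194904/1785557257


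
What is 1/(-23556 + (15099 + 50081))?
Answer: 1/41624 ≈ 2.4025e-5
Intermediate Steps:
1/(-23556 + (15099 + 50081)) = 1/(-23556 + 65180) = 1/41624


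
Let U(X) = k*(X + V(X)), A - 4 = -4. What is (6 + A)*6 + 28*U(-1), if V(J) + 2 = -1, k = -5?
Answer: 596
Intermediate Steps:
A = 0 (A = 4 - 4 = 0)
V(J) = -3 (V(J) = -2 - 1 = -3)
U(X) = 15 - 5*X (U(X) = -5*(X - 3) = -5*(-3 + X) = 15 - 5*X)
(6 + A)*6 + 28*U(-1) = (6 + 0)*6 + 28*(15 - 5*(-1)) = 6*6 + 28*(15 + 5) = 36 + 28*20 = 36 + 560 = 596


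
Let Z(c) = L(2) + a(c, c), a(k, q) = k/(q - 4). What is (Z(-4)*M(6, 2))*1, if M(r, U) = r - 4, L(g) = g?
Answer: 5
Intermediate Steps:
M(r, U) = -4 + r
a(k, q) = k/(-4 + q)
Z(c) = 2 + c/(-4 + c)
(Z(-4)*M(6, 2))*1 = (((-8 + 3*(-4))/(-4 - 4))*(-4 + 6))*1 = (((-8 - 12)/(-8))*2)*1 = (-⅛*(-20)*2)*1 = ((5/2)*2)*1 = 5*1 = 5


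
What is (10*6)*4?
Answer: 240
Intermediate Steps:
(10*6)*4 = 60*4 = 240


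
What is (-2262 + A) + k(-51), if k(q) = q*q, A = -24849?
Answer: -24510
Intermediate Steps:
k(q) = q²
(-2262 + A) + k(-51) = (-2262 - 24849) + (-51)² = -27111 + 2601 = -24510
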